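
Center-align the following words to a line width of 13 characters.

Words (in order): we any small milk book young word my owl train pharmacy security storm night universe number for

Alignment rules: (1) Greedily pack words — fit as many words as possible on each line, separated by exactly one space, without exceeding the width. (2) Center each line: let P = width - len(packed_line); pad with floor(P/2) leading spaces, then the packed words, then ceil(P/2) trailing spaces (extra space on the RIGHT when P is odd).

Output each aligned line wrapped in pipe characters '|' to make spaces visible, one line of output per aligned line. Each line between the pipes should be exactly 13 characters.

Answer: |we any small |
|  milk book  |
|young word my|
|  owl train  |
|  pharmacy   |
|  security   |
| storm night |
|  universe   |
| number for  |

Derivation:
Line 1: ['we', 'any', 'small'] (min_width=12, slack=1)
Line 2: ['milk', 'book'] (min_width=9, slack=4)
Line 3: ['young', 'word', 'my'] (min_width=13, slack=0)
Line 4: ['owl', 'train'] (min_width=9, slack=4)
Line 5: ['pharmacy'] (min_width=8, slack=5)
Line 6: ['security'] (min_width=8, slack=5)
Line 7: ['storm', 'night'] (min_width=11, slack=2)
Line 8: ['universe'] (min_width=8, slack=5)
Line 9: ['number', 'for'] (min_width=10, slack=3)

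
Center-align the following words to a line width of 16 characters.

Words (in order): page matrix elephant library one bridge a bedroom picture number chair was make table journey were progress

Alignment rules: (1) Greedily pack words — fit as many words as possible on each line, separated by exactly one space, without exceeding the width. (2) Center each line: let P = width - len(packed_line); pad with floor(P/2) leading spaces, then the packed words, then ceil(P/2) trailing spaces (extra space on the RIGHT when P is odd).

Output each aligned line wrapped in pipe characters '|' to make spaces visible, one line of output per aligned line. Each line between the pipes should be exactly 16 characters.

Line 1: ['page', 'matrix'] (min_width=11, slack=5)
Line 2: ['elephant', 'library'] (min_width=16, slack=0)
Line 3: ['one', 'bridge', 'a'] (min_width=12, slack=4)
Line 4: ['bedroom', 'picture'] (min_width=15, slack=1)
Line 5: ['number', 'chair', 'was'] (min_width=16, slack=0)
Line 6: ['make', 'table'] (min_width=10, slack=6)
Line 7: ['journey', 'were'] (min_width=12, slack=4)
Line 8: ['progress'] (min_width=8, slack=8)

Answer: |  page matrix   |
|elephant library|
|  one bridge a  |
|bedroom picture |
|number chair was|
|   make table   |
|  journey were  |
|    progress    |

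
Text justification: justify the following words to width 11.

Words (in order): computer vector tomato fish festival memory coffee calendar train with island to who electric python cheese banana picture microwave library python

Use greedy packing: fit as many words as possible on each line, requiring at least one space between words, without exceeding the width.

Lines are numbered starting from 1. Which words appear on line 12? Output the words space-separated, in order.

Answer: python

Derivation:
Line 1: ['computer'] (min_width=8, slack=3)
Line 2: ['vector'] (min_width=6, slack=5)
Line 3: ['tomato', 'fish'] (min_width=11, slack=0)
Line 4: ['festival'] (min_width=8, slack=3)
Line 5: ['memory'] (min_width=6, slack=5)
Line 6: ['coffee'] (min_width=6, slack=5)
Line 7: ['calendar'] (min_width=8, slack=3)
Line 8: ['train', 'with'] (min_width=10, slack=1)
Line 9: ['island', 'to'] (min_width=9, slack=2)
Line 10: ['who'] (min_width=3, slack=8)
Line 11: ['electric'] (min_width=8, slack=3)
Line 12: ['python'] (min_width=6, slack=5)
Line 13: ['cheese'] (min_width=6, slack=5)
Line 14: ['banana'] (min_width=6, slack=5)
Line 15: ['picture'] (min_width=7, slack=4)
Line 16: ['microwave'] (min_width=9, slack=2)
Line 17: ['library'] (min_width=7, slack=4)
Line 18: ['python'] (min_width=6, slack=5)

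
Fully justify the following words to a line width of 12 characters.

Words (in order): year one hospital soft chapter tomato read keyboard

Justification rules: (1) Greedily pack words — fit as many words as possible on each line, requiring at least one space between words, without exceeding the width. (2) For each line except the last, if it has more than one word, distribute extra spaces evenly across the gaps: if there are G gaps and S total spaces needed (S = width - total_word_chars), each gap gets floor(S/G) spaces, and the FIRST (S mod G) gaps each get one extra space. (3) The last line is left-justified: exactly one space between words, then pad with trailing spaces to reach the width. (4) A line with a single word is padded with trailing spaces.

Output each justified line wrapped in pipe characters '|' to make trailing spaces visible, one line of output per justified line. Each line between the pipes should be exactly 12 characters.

Line 1: ['year', 'one'] (min_width=8, slack=4)
Line 2: ['hospital'] (min_width=8, slack=4)
Line 3: ['soft', 'chapter'] (min_width=12, slack=0)
Line 4: ['tomato', 'read'] (min_width=11, slack=1)
Line 5: ['keyboard'] (min_width=8, slack=4)

Answer: |year     one|
|hospital    |
|soft chapter|
|tomato  read|
|keyboard    |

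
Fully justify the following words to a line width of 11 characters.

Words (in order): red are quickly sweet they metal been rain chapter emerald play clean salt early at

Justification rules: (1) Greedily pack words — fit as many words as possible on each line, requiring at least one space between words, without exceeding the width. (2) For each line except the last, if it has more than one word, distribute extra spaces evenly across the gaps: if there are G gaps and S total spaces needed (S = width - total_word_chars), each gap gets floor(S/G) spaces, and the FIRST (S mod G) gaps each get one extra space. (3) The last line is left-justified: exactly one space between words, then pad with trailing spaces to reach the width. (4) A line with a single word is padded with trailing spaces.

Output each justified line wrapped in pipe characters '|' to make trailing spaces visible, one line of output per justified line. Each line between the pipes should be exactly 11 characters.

Answer: |red     are|
|quickly    |
|sweet  they|
|metal  been|
|rain       |
|chapter    |
|emerald    |
|play  clean|
|salt  early|
|at         |

Derivation:
Line 1: ['red', 'are'] (min_width=7, slack=4)
Line 2: ['quickly'] (min_width=7, slack=4)
Line 3: ['sweet', 'they'] (min_width=10, slack=1)
Line 4: ['metal', 'been'] (min_width=10, slack=1)
Line 5: ['rain'] (min_width=4, slack=7)
Line 6: ['chapter'] (min_width=7, slack=4)
Line 7: ['emerald'] (min_width=7, slack=4)
Line 8: ['play', 'clean'] (min_width=10, slack=1)
Line 9: ['salt', 'early'] (min_width=10, slack=1)
Line 10: ['at'] (min_width=2, slack=9)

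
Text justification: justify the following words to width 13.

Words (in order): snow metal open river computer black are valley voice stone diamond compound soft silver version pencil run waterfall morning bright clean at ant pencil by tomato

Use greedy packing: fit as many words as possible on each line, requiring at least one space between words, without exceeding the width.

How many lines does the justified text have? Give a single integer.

Answer: 15

Derivation:
Line 1: ['snow', 'metal'] (min_width=10, slack=3)
Line 2: ['open', 'river'] (min_width=10, slack=3)
Line 3: ['computer'] (min_width=8, slack=5)
Line 4: ['black', 'are'] (min_width=9, slack=4)
Line 5: ['valley', 'voice'] (min_width=12, slack=1)
Line 6: ['stone', 'diamond'] (min_width=13, slack=0)
Line 7: ['compound', 'soft'] (min_width=13, slack=0)
Line 8: ['silver'] (min_width=6, slack=7)
Line 9: ['version'] (min_width=7, slack=6)
Line 10: ['pencil', 'run'] (min_width=10, slack=3)
Line 11: ['waterfall'] (min_width=9, slack=4)
Line 12: ['morning'] (min_width=7, slack=6)
Line 13: ['bright', 'clean'] (min_width=12, slack=1)
Line 14: ['at', 'ant', 'pencil'] (min_width=13, slack=0)
Line 15: ['by', 'tomato'] (min_width=9, slack=4)
Total lines: 15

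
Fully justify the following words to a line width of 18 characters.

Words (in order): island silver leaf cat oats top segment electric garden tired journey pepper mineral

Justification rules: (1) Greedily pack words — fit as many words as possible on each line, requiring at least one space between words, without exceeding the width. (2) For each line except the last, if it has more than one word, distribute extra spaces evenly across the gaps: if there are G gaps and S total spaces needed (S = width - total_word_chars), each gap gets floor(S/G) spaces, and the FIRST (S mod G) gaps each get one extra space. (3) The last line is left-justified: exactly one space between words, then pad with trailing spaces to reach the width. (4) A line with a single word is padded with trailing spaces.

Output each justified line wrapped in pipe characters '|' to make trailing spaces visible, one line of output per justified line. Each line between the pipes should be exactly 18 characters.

Line 1: ['island', 'silver', 'leaf'] (min_width=18, slack=0)
Line 2: ['cat', 'oats', 'top'] (min_width=12, slack=6)
Line 3: ['segment', 'electric'] (min_width=16, slack=2)
Line 4: ['garden', 'tired'] (min_width=12, slack=6)
Line 5: ['journey', 'pepper'] (min_width=14, slack=4)
Line 6: ['mineral'] (min_width=7, slack=11)

Answer: |island silver leaf|
|cat    oats    top|
|segment   electric|
|garden       tired|
|journey     pepper|
|mineral           |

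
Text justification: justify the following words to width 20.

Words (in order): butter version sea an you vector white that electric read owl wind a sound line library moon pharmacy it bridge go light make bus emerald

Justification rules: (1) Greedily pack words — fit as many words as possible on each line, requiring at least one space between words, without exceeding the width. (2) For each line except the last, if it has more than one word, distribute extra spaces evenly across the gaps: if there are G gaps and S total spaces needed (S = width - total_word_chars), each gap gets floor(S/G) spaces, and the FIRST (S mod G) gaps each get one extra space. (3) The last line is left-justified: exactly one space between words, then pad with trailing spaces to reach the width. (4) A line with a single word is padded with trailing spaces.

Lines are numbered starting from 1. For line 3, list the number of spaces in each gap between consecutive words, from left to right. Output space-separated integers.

Line 1: ['butter', 'version', 'sea'] (min_width=18, slack=2)
Line 2: ['an', 'you', 'vector', 'white'] (min_width=19, slack=1)
Line 3: ['that', 'electric', 'read'] (min_width=18, slack=2)
Line 4: ['owl', 'wind', 'a', 'sound'] (min_width=16, slack=4)
Line 5: ['line', 'library', 'moon'] (min_width=17, slack=3)
Line 6: ['pharmacy', 'it', 'bridge'] (min_width=18, slack=2)
Line 7: ['go', 'light', 'make', 'bus'] (min_width=17, slack=3)
Line 8: ['emerald'] (min_width=7, slack=13)

Answer: 2 2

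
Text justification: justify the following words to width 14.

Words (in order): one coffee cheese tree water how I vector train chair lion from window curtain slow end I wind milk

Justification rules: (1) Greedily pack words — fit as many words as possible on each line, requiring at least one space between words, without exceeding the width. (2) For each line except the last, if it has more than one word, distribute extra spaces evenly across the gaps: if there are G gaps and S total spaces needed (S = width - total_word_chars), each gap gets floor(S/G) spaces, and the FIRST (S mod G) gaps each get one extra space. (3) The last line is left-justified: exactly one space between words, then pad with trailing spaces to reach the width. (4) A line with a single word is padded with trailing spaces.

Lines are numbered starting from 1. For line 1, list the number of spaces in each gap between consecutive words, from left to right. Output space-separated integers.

Line 1: ['one', 'coffee'] (min_width=10, slack=4)
Line 2: ['cheese', 'tree'] (min_width=11, slack=3)
Line 3: ['water', 'how', 'I'] (min_width=11, slack=3)
Line 4: ['vector', 'train'] (min_width=12, slack=2)
Line 5: ['chair', 'lion'] (min_width=10, slack=4)
Line 6: ['from', 'window'] (min_width=11, slack=3)
Line 7: ['curtain', 'slow'] (min_width=12, slack=2)
Line 8: ['end', 'I', 'wind'] (min_width=10, slack=4)
Line 9: ['milk'] (min_width=4, slack=10)

Answer: 5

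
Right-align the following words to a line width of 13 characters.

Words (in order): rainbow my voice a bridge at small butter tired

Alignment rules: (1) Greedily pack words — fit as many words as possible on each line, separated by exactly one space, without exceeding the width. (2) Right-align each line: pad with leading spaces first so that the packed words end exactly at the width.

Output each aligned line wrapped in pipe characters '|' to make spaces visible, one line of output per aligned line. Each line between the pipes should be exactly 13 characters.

Line 1: ['rainbow', 'my'] (min_width=10, slack=3)
Line 2: ['voice', 'a'] (min_width=7, slack=6)
Line 3: ['bridge', 'at'] (min_width=9, slack=4)
Line 4: ['small', 'butter'] (min_width=12, slack=1)
Line 5: ['tired'] (min_width=5, slack=8)

Answer: |   rainbow my|
|      voice a|
|    bridge at|
| small butter|
|        tired|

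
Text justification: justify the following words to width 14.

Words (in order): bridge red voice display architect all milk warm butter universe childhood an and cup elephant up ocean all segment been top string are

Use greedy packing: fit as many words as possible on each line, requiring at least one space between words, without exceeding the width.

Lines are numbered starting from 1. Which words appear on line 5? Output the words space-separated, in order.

Line 1: ['bridge', 'red'] (min_width=10, slack=4)
Line 2: ['voice', 'display'] (min_width=13, slack=1)
Line 3: ['architect', 'all'] (min_width=13, slack=1)
Line 4: ['milk', 'warm'] (min_width=9, slack=5)
Line 5: ['butter'] (min_width=6, slack=8)
Line 6: ['universe'] (min_width=8, slack=6)
Line 7: ['childhood', 'an'] (min_width=12, slack=2)
Line 8: ['and', 'cup'] (min_width=7, slack=7)
Line 9: ['elephant', 'up'] (min_width=11, slack=3)
Line 10: ['ocean', 'all'] (min_width=9, slack=5)
Line 11: ['segment', 'been'] (min_width=12, slack=2)
Line 12: ['top', 'string', 'are'] (min_width=14, slack=0)

Answer: butter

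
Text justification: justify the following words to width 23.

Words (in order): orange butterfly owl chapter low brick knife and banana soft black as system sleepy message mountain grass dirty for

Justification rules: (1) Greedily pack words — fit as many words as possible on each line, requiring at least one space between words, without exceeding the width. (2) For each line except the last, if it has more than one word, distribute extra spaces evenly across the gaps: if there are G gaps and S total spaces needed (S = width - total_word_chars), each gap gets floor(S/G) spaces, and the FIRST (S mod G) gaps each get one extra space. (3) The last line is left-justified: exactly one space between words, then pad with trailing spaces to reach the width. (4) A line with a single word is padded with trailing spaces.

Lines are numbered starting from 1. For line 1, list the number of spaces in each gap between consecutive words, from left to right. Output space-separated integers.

Answer: 3 2

Derivation:
Line 1: ['orange', 'butterfly', 'owl'] (min_width=20, slack=3)
Line 2: ['chapter', 'low', 'brick', 'knife'] (min_width=23, slack=0)
Line 3: ['and', 'banana', 'soft', 'black'] (min_width=21, slack=2)
Line 4: ['as', 'system', 'sleepy'] (min_width=16, slack=7)
Line 5: ['message', 'mountain', 'grass'] (min_width=22, slack=1)
Line 6: ['dirty', 'for'] (min_width=9, slack=14)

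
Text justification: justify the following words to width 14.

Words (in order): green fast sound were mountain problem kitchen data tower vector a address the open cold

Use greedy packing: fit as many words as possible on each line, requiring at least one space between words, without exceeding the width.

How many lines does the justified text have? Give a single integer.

Answer: 8

Derivation:
Line 1: ['green', 'fast'] (min_width=10, slack=4)
Line 2: ['sound', 'were'] (min_width=10, slack=4)
Line 3: ['mountain'] (min_width=8, slack=6)
Line 4: ['problem'] (min_width=7, slack=7)
Line 5: ['kitchen', 'data'] (min_width=12, slack=2)
Line 6: ['tower', 'vector', 'a'] (min_width=14, slack=0)
Line 7: ['address', 'the'] (min_width=11, slack=3)
Line 8: ['open', 'cold'] (min_width=9, slack=5)
Total lines: 8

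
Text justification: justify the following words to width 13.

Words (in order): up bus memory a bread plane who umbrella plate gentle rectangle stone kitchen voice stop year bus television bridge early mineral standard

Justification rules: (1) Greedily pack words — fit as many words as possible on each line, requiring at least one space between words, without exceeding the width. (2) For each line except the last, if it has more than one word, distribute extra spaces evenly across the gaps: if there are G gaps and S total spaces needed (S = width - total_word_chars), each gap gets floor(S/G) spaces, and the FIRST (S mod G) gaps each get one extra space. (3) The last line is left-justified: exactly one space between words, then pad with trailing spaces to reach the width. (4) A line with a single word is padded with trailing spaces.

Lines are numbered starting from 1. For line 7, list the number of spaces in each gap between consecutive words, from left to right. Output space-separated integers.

Line 1: ['up', 'bus', 'memory'] (min_width=13, slack=0)
Line 2: ['a', 'bread', 'plane'] (min_width=13, slack=0)
Line 3: ['who', 'umbrella'] (min_width=12, slack=1)
Line 4: ['plate', 'gentle'] (min_width=12, slack=1)
Line 5: ['rectangle'] (min_width=9, slack=4)
Line 6: ['stone', 'kitchen'] (min_width=13, slack=0)
Line 7: ['voice', 'stop'] (min_width=10, slack=3)
Line 8: ['year', 'bus'] (min_width=8, slack=5)
Line 9: ['television'] (min_width=10, slack=3)
Line 10: ['bridge', 'early'] (min_width=12, slack=1)
Line 11: ['mineral'] (min_width=7, slack=6)
Line 12: ['standard'] (min_width=8, slack=5)

Answer: 4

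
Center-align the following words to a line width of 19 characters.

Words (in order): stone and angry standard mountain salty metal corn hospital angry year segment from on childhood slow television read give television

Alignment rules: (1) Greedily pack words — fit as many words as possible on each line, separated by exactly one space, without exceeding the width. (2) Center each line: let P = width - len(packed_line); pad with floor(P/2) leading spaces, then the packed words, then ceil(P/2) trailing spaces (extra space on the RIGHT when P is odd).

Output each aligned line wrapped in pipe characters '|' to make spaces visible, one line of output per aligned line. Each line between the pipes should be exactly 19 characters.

Line 1: ['stone', 'and', 'angry'] (min_width=15, slack=4)
Line 2: ['standard', 'mountain'] (min_width=17, slack=2)
Line 3: ['salty', 'metal', 'corn'] (min_width=16, slack=3)
Line 4: ['hospital', 'angry', 'year'] (min_width=19, slack=0)
Line 5: ['segment', 'from', 'on'] (min_width=15, slack=4)
Line 6: ['childhood', 'slow'] (min_width=14, slack=5)
Line 7: ['television', 'read'] (min_width=15, slack=4)
Line 8: ['give', 'television'] (min_width=15, slack=4)

Answer: |  stone and angry  |
| standard mountain |
| salty metal corn  |
|hospital angry year|
|  segment from on  |
|  childhood slow   |
|  television read  |
|  give television  |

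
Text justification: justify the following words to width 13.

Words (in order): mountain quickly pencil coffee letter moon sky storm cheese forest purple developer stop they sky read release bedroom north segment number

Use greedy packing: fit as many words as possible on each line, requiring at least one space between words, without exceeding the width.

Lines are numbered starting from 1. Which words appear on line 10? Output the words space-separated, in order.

Line 1: ['mountain'] (min_width=8, slack=5)
Line 2: ['quickly'] (min_width=7, slack=6)
Line 3: ['pencil', 'coffee'] (min_width=13, slack=0)
Line 4: ['letter', 'moon'] (min_width=11, slack=2)
Line 5: ['sky', 'storm'] (min_width=9, slack=4)
Line 6: ['cheese', 'forest'] (min_width=13, slack=0)
Line 7: ['purple'] (min_width=6, slack=7)
Line 8: ['developer'] (min_width=9, slack=4)
Line 9: ['stop', 'they', 'sky'] (min_width=13, slack=0)
Line 10: ['read', 'release'] (min_width=12, slack=1)
Line 11: ['bedroom', 'north'] (min_width=13, slack=0)
Line 12: ['segment'] (min_width=7, slack=6)
Line 13: ['number'] (min_width=6, slack=7)

Answer: read release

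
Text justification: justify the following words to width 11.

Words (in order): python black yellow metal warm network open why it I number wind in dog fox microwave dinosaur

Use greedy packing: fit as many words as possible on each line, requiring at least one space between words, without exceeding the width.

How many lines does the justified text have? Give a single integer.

Answer: 11

Derivation:
Line 1: ['python'] (min_width=6, slack=5)
Line 2: ['black'] (min_width=5, slack=6)
Line 3: ['yellow'] (min_width=6, slack=5)
Line 4: ['metal', 'warm'] (min_width=10, slack=1)
Line 5: ['network'] (min_width=7, slack=4)
Line 6: ['open', 'why', 'it'] (min_width=11, slack=0)
Line 7: ['I', 'number'] (min_width=8, slack=3)
Line 8: ['wind', 'in', 'dog'] (min_width=11, slack=0)
Line 9: ['fox'] (min_width=3, slack=8)
Line 10: ['microwave'] (min_width=9, slack=2)
Line 11: ['dinosaur'] (min_width=8, slack=3)
Total lines: 11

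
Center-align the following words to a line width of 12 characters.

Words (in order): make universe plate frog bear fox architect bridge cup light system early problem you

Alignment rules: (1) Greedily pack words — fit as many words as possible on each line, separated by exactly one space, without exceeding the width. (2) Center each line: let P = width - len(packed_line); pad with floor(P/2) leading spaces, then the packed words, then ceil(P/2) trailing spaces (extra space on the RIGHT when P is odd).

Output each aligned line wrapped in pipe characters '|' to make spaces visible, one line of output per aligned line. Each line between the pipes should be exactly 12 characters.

Answer: |    make    |
|  universe  |
| plate frog |
|  bear fox  |
| architect  |
| bridge cup |
|light system|
|   early    |
|problem you |

Derivation:
Line 1: ['make'] (min_width=4, slack=8)
Line 2: ['universe'] (min_width=8, slack=4)
Line 3: ['plate', 'frog'] (min_width=10, slack=2)
Line 4: ['bear', 'fox'] (min_width=8, slack=4)
Line 5: ['architect'] (min_width=9, slack=3)
Line 6: ['bridge', 'cup'] (min_width=10, slack=2)
Line 7: ['light', 'system'] (min_width=12, slack=0)
Line 8: ['early'] (min_width=5, slack=7)
Line 9: ['problem', 'you'] (min_width=11, slack=1)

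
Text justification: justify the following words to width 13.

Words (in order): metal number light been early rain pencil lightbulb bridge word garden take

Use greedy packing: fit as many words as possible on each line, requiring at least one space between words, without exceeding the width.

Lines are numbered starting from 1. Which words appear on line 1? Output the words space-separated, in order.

Line 1: ['metal', 'number'] (min_width=12, slack=1)
Line 2: ['light', 'been'] (min_width=10, slack=3)
Line 3: ['early', 'rain'] (min_width=10, slack=3)
Line 4: ['pencil'] (min_width=6, slack=7)
Line 5: ['lightbulb'] (min_width=9, slack=4)
Line 6: ['bridge', 'word'] (min_width=11, slack=2)
Line 7: ['garden', 'take'] (min_width=11, slack=2)

Answer: metal number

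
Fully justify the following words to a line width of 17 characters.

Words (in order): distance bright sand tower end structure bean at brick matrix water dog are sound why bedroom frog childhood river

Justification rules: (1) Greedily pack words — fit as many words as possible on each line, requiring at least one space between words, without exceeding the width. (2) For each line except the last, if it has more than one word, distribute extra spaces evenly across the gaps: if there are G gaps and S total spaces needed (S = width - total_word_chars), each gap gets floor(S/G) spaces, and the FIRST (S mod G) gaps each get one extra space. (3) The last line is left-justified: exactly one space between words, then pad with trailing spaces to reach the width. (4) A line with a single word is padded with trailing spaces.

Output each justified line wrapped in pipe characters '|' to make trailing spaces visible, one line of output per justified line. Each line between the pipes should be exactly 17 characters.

Answer: |distance   bright|
|sand   tower  end|
|structure bean at|
|brick      matrix|
|water   dog   are|
|sound why bedroom|
|frog    childhood|
|river            |

Derivation:
Line 1: ['distance', 'bright'] (min_width=15, slack=2)
Line 2: ['sand', 'tower', 'end'] (min_width=14, slack=3)
Line 3: ['structure', 'bean', 'at'] (min_width=17, slack=0)
Line 4: ['brick', 'matrix'] (min_width=12, slack=5)
Line 5: ['water', 'dog', 'are'] (min_width=13, slack=4)
Line 6: ['sound', 'why', 'bedroom'] (min_width=17, slack=0)
Line 7: ['frog', 'childhood'] (min_width=14, slack=3)
Line 8: ['river'] (min_width=5, slack=12)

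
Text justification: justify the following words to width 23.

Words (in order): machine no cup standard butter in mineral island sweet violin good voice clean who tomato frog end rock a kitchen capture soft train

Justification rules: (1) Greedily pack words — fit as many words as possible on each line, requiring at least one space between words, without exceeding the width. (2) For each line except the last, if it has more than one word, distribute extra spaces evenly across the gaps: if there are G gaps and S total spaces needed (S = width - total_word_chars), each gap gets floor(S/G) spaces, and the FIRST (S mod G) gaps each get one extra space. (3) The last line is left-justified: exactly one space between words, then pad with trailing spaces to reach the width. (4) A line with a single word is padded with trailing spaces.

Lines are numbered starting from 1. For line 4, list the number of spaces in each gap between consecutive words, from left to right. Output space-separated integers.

Line 1: ['machine', 'no', 'cup', 'standard'] (min_width=23, slack=0)
Line 2: ['butter', 'in', 'mineral'] (min_width=17, slack=6)
Line 3: ['island', 'sweet', 'violin'] (min_width=19, slack=4)
Line 4: ['good', 'voice', 'clean', 'who'] (min_width=20, slack=3)
Line 5: ['tomato', 'frog', 'end', 'rock', 'a'] (min_width=22, slack=1)
Line 6: ['kitchen', 'capture', 'soft'] (min_width=20, slack=3)
Line 7: ['train'] (min_width=5, slack=18)

Answer: 2 2 2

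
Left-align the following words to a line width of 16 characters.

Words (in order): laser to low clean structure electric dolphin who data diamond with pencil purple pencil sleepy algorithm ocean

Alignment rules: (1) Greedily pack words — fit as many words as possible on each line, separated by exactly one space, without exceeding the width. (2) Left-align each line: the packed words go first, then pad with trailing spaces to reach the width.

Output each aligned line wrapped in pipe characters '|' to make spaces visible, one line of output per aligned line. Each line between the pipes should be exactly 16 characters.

Answer: |laser to low    |
|clean structure |
|electric dolphin|
|who data diamond|
|with pencil     |
|purple pencil   |
|sleepy algorithm|
|ocean           |

Derivation:
Line 1: ['laser', 'to', 'low'] (min_width=12, slack=4)
Line 2: ['clean', 'structure'] (min_width=15, slack=1)
Line 3: ['electric', 'dolphin'] (min_width=16, slack=0)
Line 4: ['who', 'data', 'diamond'] (min_width=16, slack=0)
Line 5: ['with', 'pencil'] (min_width=11, slack=5)
Line 6: ['purple', 'pencil'] (min_width=13, slack=3)
Line 7: ['sleepy', 'algorithm'] (min_width=16, slack=0)
Line 8: ['ocean'] (min_width=5, slack=11)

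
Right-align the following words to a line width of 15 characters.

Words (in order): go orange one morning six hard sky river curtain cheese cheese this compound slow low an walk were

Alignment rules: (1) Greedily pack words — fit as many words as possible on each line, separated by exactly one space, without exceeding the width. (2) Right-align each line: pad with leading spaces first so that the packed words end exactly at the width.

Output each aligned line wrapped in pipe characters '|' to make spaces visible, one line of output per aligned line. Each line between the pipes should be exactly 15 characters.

Answer: |  go orange one|
|    morning six|
| hard sky river|
| curtain cheese|
|    cheese this|
|  compound slow|
|    low an walk|
|           were|

Derivation:
Line 1: ['go', 'orange', 'one'] (min_width=13, slack=2)
Line 2: ['morning', 'six'] (min_width=11, slack=4)
Line 3: ['hard', 'sky', 'river'] (min_width=14, slack=1)
Line 4: ['curtain', 'cheese'] (min_width=14, slack=1)
Line 5: ['cheese', 'this'] (min_width=11, slack=4)
Line 6: ['compound', 'slow'] (min_width=13, slack=2)
Line 7: ['low', 'an', 'walk'] (min_width=11, slack=4)
Line 8: ['were'] (min_width=4, slack=11)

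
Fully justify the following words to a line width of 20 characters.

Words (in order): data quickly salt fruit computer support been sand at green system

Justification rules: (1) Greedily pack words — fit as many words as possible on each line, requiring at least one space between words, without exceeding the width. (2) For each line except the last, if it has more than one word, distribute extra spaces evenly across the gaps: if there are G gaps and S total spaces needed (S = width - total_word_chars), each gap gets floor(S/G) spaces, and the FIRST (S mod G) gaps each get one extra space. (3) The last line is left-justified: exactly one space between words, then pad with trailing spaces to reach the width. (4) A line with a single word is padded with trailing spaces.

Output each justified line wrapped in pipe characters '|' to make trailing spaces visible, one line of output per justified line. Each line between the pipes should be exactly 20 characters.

Answer: |data   quickly  salt|
|fruit       computer|
|support been sand at|
|green system        |

Derivation:
Line 1: ['data', 'quickly', 'salt'] (min_width=17, slack=3)
Line 2: ['fruit', 'computer'] (min_width=14, slack=6)
Line 3: ['support', 'been', 'sand', 'at'] (min_width=20, slack=0)
Line 4: ['green', 'system'] (min_width=12, slack=8)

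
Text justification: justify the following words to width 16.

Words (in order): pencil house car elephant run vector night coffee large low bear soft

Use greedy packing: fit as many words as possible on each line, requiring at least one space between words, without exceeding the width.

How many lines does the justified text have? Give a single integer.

Line 1: ['pencil', 'house', 'car'] (min_width=16, slack=0)
Line 2: ['elephant', 'run'] (min_width=12, slack=4)
Line 3: ['vector', 'night'] (min_width=12, slack=4)
Line 4: ['coffee', 'large', 'low'] (min_width=16, slack=0)
Line 5: ['bear', 'soft'] (min_width=9, slack=7)
Total lines: 5

Answer: 5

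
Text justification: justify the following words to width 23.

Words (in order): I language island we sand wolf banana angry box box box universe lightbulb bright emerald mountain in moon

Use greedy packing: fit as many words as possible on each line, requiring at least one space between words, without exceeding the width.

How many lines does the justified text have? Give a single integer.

Answer: 6

Derivation:
Line 1: ['I', 'language', 'island', 'we'] (min_width=20, slack=3)
Line 2: ['sand', 'wolf', 'banana', 'angry'] (min_width=22, slack=1)
Line 3: ['box', 'box', 'box', 'universe'] (min_width=20, slack=3)
Line 4: ['lightbulb', 'bright'] (min_width=16, slack=7)
Line 5: ['emerald', 'mountain', 'in'] (min_width=19, slack=4)
Line 6: ['moon'] (min_width=4, slack=19)
Total lines: 6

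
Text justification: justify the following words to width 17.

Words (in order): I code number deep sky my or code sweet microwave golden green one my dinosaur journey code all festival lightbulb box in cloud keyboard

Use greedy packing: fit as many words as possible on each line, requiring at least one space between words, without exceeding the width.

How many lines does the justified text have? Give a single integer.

Answer: 9

Derivation:
Line 1: ['I', 'code', 'number'] (min_width=13, slack=4)
Line 2: ['deep', 'sky', 'my', 'or'] (min_width=14, slack=3)
Line 3: ['code', 'sweet'] (min_width=10, slack=7)
Line 4: ['microwave', 'golden'] (min_width=16, slack=1)
Line 5: ['green', 'one', 'my'] (min_width=12, slack=5)
Line 6: ['dinosaur', 'journey'] (min_width=16, slack=1)
Line 7: ['code', 'all', 'festival'] (min_width=17, slack=0)
Line 8: ['lightbulb', 'box', 'in'] (min_width=16, slack=1)
Line 9: ['cloud', 'keyboard'] (min_width=14, slack=3)
Total lines: 9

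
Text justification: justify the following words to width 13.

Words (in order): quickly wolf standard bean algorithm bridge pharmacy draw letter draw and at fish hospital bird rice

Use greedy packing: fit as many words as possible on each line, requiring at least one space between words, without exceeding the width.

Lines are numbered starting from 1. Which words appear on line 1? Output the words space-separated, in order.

Line 1: ['quickly', 'wolf'] (min_width=12, slack=1)
Line 2: ['standard', 'bean'] (min_width=13, slack=0)
Line 3: ['algorithm'] (min_width=9, slack=4)
Line 4: ['bridge'] (min_width=6, slack=7)
Line 5: ['pharmacy', 'draw'] (min_width=13, slack=0)
Line 6: ['letter', 'draw'] (min_width=11, slack=2)
Line 7: ['and', 'at', 'fish'] (min_width=11, slack=2)
Line 8: ['hospital', 'bird'] (min_width=13, slack=0)
Line 9: ['rice'] (min_width=4, slack=9)

Answer: quickly wolf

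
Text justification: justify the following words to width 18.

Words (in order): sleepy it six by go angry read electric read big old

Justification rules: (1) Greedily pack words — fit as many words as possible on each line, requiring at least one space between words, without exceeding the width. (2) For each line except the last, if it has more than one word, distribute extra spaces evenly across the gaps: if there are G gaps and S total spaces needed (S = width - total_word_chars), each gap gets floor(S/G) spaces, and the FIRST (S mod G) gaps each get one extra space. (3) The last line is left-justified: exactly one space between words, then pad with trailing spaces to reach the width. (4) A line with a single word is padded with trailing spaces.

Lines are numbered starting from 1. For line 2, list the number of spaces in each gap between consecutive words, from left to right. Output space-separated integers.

Line 1: ['sleepy', 'it', 'six', 'by'] (min_width=16, slack=2)
Line 2: ['go', 'angry', 'read'] (min_width=13, slack=5)
Line 3: ['electric', 'read', 'big'] (min_width=17, slack=1)
Line 4: ['old'] (min_width=3, slack=15)

Answer: 4 3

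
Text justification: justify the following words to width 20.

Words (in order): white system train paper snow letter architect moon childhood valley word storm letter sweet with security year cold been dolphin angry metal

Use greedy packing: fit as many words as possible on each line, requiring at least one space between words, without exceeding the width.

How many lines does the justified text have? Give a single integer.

Line 1: ['white', 'system', 'train'] (min_width=18, slack=2)
Line 2: ['paper', 'snow', 'letter'] (min_width=17, slack=3)
Line 3: ['architect', 'moon'] (min_width=14, slack=6)
Line 4: ['childhood', 'valley'] (min_width=16, slack=4)
Line 5: ['word', 'storm', 'letter'] (min_width=17, slack=3)
Line 6: ['sweet', 'with', 'security'] (min_width=19, slack=1)
Line 7: ['year', 'cold', 'been'] (min_width=14, slack=6)
Line 8: ['dolphin', 'angry', 'metal'] (min_width=19, slack=1)
Total lines: 8

Answer: 8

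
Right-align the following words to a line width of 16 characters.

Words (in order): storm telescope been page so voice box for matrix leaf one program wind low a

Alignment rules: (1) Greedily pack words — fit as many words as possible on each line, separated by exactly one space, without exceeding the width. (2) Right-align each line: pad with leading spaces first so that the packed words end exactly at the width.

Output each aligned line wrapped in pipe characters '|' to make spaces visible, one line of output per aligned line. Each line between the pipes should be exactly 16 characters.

Answer: | storm telescope|
|    been page so|
|   voice box for|
| matrix leaf one|
|program wind low|
|               a|

Derivation:
Line 1: ['storm', 'telescope'] (min_width=15, slack=1)
Line 2: ['been', 'page', 'so'] (min_width=12, slack=4)
Line 3: ['voice', 'box', 'for'] (min_width=13, slack=3)
Line 4: ['matrix', 'leaf', 'one'] (min_width=15, slack=1)
Line 5: ['program', 'wind', 'low'] (min_width=16, slack=0)
Line 6: ['a'] (min_width=1, slack=15)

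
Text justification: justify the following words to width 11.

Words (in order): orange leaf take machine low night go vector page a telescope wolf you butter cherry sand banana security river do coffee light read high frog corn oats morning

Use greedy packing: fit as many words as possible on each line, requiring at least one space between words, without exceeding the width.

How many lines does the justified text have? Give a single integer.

Answer: 17

Derivation:
Line 1: ['orange', 'leaf'] (min_width=11, slack=0)
Line 2: ['take'] (min_width=4, slack=7)
Line 3: ['machine', 'low'] (min_width=11, slack=0)
Line 4: ['night', 'go'] (min_width=8, slack=3)
Line 5: ['vector', 'page'] (min_width=11, slack=0)
Line 6: ['a', 'telescope'] (min_width=11, slack=0)
Line 7: ['wolf', 'you'] (min_width=8, slack=3)
Line 8: ['butter'] (min_width=6, slack=5)
Line 9: ['cherry', 'sand'] (min_width=11, slack=0)
Line 10: ['banana'] (min_width=6, slack=5)
Line 11: ['security'] (min_width=8, slack=3)
Line 12: ['river', 'do'] (min_width=8, slack=3)
Line 13: ['coffee'] (min_width=6, slack=5)
Line 14: ['light', 'read'] (min_width=10, slack=1)
Line 15: ['high', 'frog'] (min_width=9, slack=2)
Line 16: ['corn', 'oats'] (min_width=9, slack=2)
Line 17: ['morning'] (min_width=7, slack=4)
Total lines: 17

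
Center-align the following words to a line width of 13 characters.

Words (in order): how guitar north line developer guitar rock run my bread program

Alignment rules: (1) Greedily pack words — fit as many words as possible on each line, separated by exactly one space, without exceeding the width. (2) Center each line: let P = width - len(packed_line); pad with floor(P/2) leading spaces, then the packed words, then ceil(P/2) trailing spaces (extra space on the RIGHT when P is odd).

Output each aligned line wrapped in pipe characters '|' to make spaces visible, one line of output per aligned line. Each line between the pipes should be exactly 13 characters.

Answer: | how guitar  |
| north line  |
|  developer  |
| guitar rock |
|run my bread |
|   program   |

Derivation:
Line 1: ['how', 'guitar'] (min_width=10, slack=3)
Line 2: ['north', 'line'] (min_width=10, slack=3)
Line 3: ['developer'] (min_width=9, slack=4)
Line 4: ['guitar', 'rock'] (min_width=11, slack=2)
Line 5: ['run', 'my', 'bread'] (min_width=12, slack=1)
Line 6: ['program'] (min_width=7, slack=6)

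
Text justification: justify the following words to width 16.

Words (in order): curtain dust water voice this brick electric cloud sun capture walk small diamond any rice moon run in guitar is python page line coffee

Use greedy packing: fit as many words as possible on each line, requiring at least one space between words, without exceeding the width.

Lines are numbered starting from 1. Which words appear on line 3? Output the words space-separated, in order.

Line 1: ['curtain', 'dust'] (min_width=12, slack=4)
Line 2: ['water', 'voice', 'this'] (min_width=16, slack=0)
Line 3: ['brick', 'electric'] (min_width=14, slack=2)
Line 4: ['cloud', 'sun'] (min_width=9, slack=7)
Line 5: ['capture', 'walk'] (min_width=12, slack=4)
Line 6: ['small', 'diamond'] (min_width=13, slack=3)
Line 7: ['any', 'rice', 'moon'] (min_width=13, slack=3)
Line 8: ['run', 'in', 'guitar', 'is'] (min_width=16, slack=0)
Line 9: ['python', 'page', 'line'] (min_width=16, slack=0)
Line 10: ['coffee'] (min_width=6, slack=10)

Answer: brick electric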